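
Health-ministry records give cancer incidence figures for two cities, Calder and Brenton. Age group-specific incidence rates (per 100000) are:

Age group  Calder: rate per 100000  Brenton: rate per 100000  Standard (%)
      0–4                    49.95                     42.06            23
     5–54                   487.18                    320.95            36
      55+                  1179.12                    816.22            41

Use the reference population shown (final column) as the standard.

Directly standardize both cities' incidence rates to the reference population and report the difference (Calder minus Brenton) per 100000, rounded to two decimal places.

210.45

Standard weights: 0.23, 0.36, 0.41.
Calder: 0.2300×49.95 + 0.3600×487.18 + 0.4100×1179.12 = 670.3125 per 100000.
Brenton: 0.2300×42.06 + 0.3600×320.95 + 0.4100×816.22 = 459.8660 per 100000.
Difference = 670.3125 − 459.8660 = 210.4465.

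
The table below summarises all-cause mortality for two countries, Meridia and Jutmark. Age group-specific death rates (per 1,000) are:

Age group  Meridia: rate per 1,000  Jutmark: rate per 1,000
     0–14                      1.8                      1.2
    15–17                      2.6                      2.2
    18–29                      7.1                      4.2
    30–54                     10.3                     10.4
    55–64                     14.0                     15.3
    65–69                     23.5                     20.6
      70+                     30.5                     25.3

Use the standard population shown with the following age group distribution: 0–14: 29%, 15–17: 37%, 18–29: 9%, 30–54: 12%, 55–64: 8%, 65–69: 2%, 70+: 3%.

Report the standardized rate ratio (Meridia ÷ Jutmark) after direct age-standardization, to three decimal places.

Standard weights: 0.29, 0.37, 0.09, 0.12, 0.08, 0.02, 0.03.
Meridia: 0.2900×1.8 + 0.3700×2.6 + 0.0900×7.1 + 0.1200×10.3 + 0.0800×14.0 + 0.0200×23.5 + 0.0300×30.5 = 5.8640 per 1,000.
Jutmark: 0.2900×1.2 + 0.3700×2.2 + 0.0900×4.2 + 0.1200×10.4 + 0.0800×15.3 + 0.0200×20.6 + 0.0300×25.3 = 5.1830 per 1,000.
Ratio = 5.8640 ÷ 5.1830 = 1.13139.

1.131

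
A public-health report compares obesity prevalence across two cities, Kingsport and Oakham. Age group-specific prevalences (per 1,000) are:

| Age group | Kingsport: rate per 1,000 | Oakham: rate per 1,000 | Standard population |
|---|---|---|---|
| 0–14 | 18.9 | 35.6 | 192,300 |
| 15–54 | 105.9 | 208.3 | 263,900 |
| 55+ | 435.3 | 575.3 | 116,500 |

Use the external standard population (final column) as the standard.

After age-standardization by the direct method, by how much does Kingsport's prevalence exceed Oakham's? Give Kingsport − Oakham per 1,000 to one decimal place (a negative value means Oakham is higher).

Standard total = 572,700; weights = 0.3358, 0.4608, 0.2034.
Kingsport: 0.3358×18.9 + 0.4608×105.9 + 0.2034×435.3 = 143.6947 per 1,000.
Oakham: 0.3358×35.6 + 0.4608×208.3 + 0.2034×575.3 = 224.9672 per 1,000.
Difference = 143.6947 − 224.9672 = -81.2725.

-81.3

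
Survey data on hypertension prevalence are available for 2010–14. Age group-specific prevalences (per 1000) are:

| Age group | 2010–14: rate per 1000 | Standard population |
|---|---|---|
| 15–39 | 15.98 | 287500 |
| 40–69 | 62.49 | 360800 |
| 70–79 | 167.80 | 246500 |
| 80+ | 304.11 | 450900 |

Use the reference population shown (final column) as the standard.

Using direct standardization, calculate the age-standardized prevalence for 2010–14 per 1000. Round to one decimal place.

Standard total = 1345700; weights = 0.2136, 0.2681, 0.1832, 0.3351.
Standardized rate: 0.2136×15.98 + 0.2681×62.49 + 0.1832×167.80 + 0.3351×304.11 = 152.8027 per 1000.

152.8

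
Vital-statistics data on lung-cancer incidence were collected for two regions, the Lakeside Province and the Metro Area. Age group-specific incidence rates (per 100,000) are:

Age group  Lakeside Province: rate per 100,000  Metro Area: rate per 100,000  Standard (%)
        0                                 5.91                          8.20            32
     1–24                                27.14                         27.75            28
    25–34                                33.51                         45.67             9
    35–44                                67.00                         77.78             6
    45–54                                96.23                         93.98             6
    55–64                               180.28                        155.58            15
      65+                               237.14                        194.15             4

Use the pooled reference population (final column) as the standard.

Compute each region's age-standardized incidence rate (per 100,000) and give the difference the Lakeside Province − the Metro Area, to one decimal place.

Standard weights: 0.32, 0.28, 0.09, 0.06, 0.06, 0.15, 0.04.
The Lakeside Province: 0.3200×5.91 + 0.2800×27.14 + 0.0900×33.51 + 0.0600×67.00 + 0.0600×96.23 + 0.1500×180.28 + 0.0400×237.14 = 58.8277 per 100,000.
The Metro Area: 0.3200×8.20 + 0.2800×27.75 + 0.0900×45.67 + 0.0600×77.78 + 0.0600×93.98 + 0.1500×155.58 + 0.0400×194.15 = 55.9129 per 100,000.
Difference = 58.8277 − 55.9129 = 2.9148.

2.9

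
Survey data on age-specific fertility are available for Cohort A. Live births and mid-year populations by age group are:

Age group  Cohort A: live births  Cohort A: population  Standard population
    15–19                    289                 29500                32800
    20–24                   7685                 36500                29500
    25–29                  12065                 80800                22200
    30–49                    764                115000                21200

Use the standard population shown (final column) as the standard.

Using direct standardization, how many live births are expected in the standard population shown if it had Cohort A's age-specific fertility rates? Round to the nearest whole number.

9988

Age-specific rates per 1000 for Cohort A: 9.797, 210.548, 149.319, 6.643.
Expected live births = Σ (standard pop × age-specific rate ÷ 1000)
= 32800×9.797/1000 + 29500×210.548/1000 + 22200×149.319/1000 + 21200×6.643/1000
= 321.33 + 6211.16 + 3314.89 + 140.84 = 9988.22.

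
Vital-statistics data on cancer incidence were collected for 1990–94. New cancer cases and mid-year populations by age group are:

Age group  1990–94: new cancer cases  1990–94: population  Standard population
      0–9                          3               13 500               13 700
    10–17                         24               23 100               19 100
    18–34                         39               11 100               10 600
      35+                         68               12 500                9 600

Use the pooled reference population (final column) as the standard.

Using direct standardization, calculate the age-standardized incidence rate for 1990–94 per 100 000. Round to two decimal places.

Age-specific rates per 100 000 for 1990–94: 22.22, 103.90, 351.35, 544.00.
Standard total = 53 000; weights = 0.2585, 0.3604, 0.2000, 0.1811.
Standardized rate: 0.2585×22.22 + 0.3604×103.90 + 0.2000×351.35 + 0.1811×544.00 = 211.9922 per 100 000.

211.99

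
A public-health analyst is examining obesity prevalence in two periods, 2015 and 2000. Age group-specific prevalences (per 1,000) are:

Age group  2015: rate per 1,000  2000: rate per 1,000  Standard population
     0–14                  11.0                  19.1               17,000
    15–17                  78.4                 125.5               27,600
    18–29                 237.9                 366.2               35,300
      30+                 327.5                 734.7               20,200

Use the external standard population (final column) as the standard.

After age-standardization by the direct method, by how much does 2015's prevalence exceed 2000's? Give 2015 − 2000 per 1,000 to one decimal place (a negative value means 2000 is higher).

-141.8

Standard total = 100,100; weights = 0.1698, 0.2757, 0.3526, 0.2018.
2015: 0.1698×11.0 + 0.2757×78.4 + 0.3526×237.9 + 0.2018×327.5 = 173.4686 per 1,000.
2000: 0.1698×19.1 + 0.2757×125.5 + 0.3526×366.2 + 0.2018×734.7 = 315.2478 per 1,000.
Difference = 173.4686 − 315.2478 = -141.7791.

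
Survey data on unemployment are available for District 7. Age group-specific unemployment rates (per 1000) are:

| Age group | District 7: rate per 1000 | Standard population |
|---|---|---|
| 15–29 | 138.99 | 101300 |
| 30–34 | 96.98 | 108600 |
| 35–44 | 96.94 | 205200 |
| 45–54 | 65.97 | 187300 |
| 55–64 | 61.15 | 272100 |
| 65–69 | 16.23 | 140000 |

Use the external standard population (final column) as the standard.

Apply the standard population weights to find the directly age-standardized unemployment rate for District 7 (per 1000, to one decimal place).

Standard total = 1014500; weights = 0.0999, 0.1070, 0.2023, 0.1846, 0.2682, 0.1380.
Standardized rate: 0.0999×138.99 + 0.1070×96.98 + 0.2023×96.94 + 0.1846×65.97 + 0.2682×61.15 + 0.1380×16.23 = 74.6881 per 1000.

74.7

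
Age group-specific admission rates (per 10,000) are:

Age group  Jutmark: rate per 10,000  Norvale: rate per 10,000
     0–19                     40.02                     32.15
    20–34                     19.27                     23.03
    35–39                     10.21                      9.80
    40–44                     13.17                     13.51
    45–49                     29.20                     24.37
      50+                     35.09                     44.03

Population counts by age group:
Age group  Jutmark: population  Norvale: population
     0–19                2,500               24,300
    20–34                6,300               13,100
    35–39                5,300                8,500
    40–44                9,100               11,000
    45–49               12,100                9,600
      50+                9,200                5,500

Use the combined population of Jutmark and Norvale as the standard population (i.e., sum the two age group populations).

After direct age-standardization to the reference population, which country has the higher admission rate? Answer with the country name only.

Combined standard total = 116,500; weights = 0.2300, 0.1665, 0.1185, 0.1725, 0.1863, 0.1262.
Jutmark: 0.2300×40.02 + 0.1665×19.27 + 0.1185×10.21 + 0.1725×13.17 + 0.1863×29.20 + 0.1262×35.09 = 25.7635 per 10,000.
Norvale: 0.2300×32.15 + 0.1665×23.03 + 0.1185×9.80 + 0.1725×13.51 + 0.1863×24.37 + 0.1262×44.03 = 24.8177 per 10,000.
The crude rates (24.08 vs 24.87) would put Norvale higher, but that reflects its age composition; once standardized to a common age structure, Jutmark has the higher underlying rate.

Jutmark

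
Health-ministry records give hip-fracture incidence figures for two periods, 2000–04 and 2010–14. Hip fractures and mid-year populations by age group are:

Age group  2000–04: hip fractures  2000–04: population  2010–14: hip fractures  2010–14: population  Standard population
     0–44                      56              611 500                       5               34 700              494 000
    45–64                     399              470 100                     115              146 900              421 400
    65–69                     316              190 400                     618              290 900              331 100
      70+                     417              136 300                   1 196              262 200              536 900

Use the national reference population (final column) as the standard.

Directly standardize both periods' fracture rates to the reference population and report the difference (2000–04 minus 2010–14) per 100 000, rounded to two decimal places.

-53.74

Age-specific rates per 100 000 for 2000–04: 9.16, 84.88, 165.97, 305.94.
For 2010–14: 14.41, 78.28, 212.44, 456.14.
Standard total = 1 783 400; weights = 0.2770, 0.2363, 0.1857, 0.3011.
2000–04: 0.2770×9.16 + 0.2363×84.88 + 0.1857×165.97 + 0.3011×305.94 = 145.5101 per 100 000.
2010–14: 0.2770×14.41 + 0.2363×78.28 + 0.1857×212.44 + 0.3011×456.14 = 199.2538 per 100 000.
Difference = 145.5101 − 199.2538 = -53.7438.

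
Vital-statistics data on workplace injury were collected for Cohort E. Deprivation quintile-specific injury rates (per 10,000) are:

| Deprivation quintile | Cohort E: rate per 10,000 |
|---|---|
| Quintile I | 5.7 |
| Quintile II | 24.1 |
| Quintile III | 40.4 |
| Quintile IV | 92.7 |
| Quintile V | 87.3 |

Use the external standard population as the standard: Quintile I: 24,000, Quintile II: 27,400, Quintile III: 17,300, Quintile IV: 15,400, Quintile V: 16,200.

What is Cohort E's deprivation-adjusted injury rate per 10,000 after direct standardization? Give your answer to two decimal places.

Standard total = 100,300; weights = 0.2393, 0.2732, 0.1725, 0.1535, 0.1615.
Standardized rate: 0.2393×5.7 + 0.2732×24.1 + 0.1725×40.4 + 0.1535×92.7 + 0.1615×87.3 = 43.2493 per 10,000.

43.25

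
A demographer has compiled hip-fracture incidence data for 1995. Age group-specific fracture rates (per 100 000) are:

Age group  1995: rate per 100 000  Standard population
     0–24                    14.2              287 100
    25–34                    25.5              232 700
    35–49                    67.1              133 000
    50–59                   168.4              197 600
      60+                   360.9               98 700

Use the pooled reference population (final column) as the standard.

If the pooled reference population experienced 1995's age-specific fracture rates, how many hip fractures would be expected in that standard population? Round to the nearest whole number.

878

Expected hip fractures = Σ (standard pop × age-specific rate ÷ 100 000)
= 287 100×14.2/100 000 + 232 700×25.5/100 000 + 133 000×67.1/100 000 + 197 600×168.4/100 000 + 98 700×360.9/100 000
= 40.77 + 59.34 + 89.24 + 332.76 + 356.21 = 878.32.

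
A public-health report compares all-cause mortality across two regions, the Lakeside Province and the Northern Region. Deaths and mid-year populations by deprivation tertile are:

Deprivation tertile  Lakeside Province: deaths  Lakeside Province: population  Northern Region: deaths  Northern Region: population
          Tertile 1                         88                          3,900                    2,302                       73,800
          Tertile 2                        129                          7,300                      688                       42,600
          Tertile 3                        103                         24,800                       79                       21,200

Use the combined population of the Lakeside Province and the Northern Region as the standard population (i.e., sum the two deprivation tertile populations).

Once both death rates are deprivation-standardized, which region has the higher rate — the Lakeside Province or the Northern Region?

Northern Region

Deprivation-specific rates per 100,000 for the Lakeside Province: 2256.41, 1767.12, 415.32.
For the Northern Region: 3119.24, 1615.02, 372.64.
Combined standard total = 173,600; weights = 0.4476, 0.2874, 0.2650.
The Lakeside Province: 0.4476×2256.41 + 0.2874×1767.12 + 0.2650×415.32 = 1627.9226 per 100,000.
The Northern Region: 0.4476×3119.24 + 0.2874×1615.02 + 0.2650×372.64 = 1959.0796 per 100,000.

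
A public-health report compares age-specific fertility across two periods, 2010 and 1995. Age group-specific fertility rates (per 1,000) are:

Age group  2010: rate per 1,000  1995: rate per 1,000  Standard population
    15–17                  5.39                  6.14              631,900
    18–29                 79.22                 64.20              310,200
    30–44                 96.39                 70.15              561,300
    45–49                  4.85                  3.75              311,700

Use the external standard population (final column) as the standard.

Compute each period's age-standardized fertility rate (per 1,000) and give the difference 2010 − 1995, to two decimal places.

10.61

Standard total = 1,815,100; weights = 0.3481, 0.1709, 0.3092, 0.1717.
2010: 0.3481×5.39 + 0.1709×79.22 + 0.3092×96.39 + 0.1717×4.85 = 46.0556 per 1,000.
1995: 0.3481×6.14 + 0.1709×64.20 + 0.3092×70.15 + 0.1717×3.75 = 35.4464 per 1,000.
Difference = 46.0556 − 35.4464 = 10.6091.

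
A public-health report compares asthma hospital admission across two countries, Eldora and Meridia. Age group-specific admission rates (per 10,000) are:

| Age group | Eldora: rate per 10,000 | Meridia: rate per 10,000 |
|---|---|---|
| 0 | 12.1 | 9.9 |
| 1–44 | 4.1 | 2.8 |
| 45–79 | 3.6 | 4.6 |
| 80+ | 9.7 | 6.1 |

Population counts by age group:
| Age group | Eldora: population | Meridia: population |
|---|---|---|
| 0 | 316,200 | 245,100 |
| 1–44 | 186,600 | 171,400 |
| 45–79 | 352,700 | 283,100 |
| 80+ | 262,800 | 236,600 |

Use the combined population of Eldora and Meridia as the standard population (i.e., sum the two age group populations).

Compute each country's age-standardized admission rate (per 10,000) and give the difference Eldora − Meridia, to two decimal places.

1.39

Combined standard total = 2,054,500; weights = 0.2732, 0.1743, 0.3095, 0.2431.
Eldora: 0.2732×12.1 + 0.1743×4.1 + 0.3095×3.6 + 0.2431×9.7 = 7.4921 per 10,000.
Meridia: 0.2732×9.9 + 0.1743×2.8 + 0.3095×4.6 + 0.2431×6.1 = 6.0989 per 10,000.
Difference = 7.4921 − 6.0989 = 1.3932.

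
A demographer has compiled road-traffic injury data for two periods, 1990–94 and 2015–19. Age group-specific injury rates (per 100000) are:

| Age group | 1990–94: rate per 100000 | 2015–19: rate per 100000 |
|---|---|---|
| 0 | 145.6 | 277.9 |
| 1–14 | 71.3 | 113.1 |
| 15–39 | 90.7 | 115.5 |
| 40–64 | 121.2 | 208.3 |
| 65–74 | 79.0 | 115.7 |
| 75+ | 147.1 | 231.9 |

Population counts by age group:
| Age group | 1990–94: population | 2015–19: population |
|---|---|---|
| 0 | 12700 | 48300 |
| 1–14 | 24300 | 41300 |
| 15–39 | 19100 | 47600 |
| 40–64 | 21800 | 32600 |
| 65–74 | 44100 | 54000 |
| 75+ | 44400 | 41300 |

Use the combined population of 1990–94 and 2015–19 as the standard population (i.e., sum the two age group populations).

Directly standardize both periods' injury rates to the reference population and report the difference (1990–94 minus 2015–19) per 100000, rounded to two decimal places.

Combined standard total = 431500; weights = 0.1414, 0.1520, 0.1546, 0.1261, 0.2273, 0.1986.
1990–94: 0.1414×145.6 + 0.1520×71.3 + 0.1546×90.7 + 0.1261×121.2 + 0.2273×79.0 + 0.1986×147.1 = 107.8985 per 100000.
2015–19: 0.1414×277.9 + 0.1520×113.1 + 0.1546×115.5 + 0.1261×208.3 + 0.2273×115.7 + 0.1986×231.9 = 172.9563 per 100000.
Difference = 107.8985 − 172.9563 = -65.0577.

-65.06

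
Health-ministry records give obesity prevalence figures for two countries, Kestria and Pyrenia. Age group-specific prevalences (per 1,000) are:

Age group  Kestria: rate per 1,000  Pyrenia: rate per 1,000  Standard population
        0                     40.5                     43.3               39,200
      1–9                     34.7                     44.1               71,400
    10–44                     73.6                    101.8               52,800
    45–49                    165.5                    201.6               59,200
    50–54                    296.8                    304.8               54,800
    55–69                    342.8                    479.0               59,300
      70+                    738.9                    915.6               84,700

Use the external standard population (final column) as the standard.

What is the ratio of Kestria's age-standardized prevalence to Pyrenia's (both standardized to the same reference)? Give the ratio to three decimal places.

0.807

Standard total = 421,400; weights = 0.0930, 0.1694, 0.1253, 0.1405, 0.1300, 0.1407, 0.2010.
Kestria: 0.0930×40.5 + 0.1694×34.7 + 0.1253×73.6 + 0.1405×165.5 + 0.1300×296.8 + 0.1407×342.8 + 0.2010×738.9 = 277.4712 per 1,000.
Pyrenia: 0.0930×43.3 + 0.1694×44.1 + 0.1253×101.8 + 0.1405×201.6 + 0.1300×304.8 + 0.1407×479.0 + 0.2010×915.6 = 343.6519 per 1,000.
Ratio = 277.4712 ÷ 343.6519 = 0.80742.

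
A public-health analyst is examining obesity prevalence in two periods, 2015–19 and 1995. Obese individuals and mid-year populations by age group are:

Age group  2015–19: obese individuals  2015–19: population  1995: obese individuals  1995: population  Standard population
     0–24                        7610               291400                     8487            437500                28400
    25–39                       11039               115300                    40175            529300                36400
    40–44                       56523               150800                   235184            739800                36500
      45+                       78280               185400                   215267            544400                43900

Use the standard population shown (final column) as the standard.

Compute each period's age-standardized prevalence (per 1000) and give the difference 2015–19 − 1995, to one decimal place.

Age-specific rates per 1000 for 2015–19: 26.115, 95.742, 374.821, 422.222.
For 1995: 19.399, 75.902, 317.902, 395.421.
Standard total = 145200; weights = 0.1956, 0.2507, 0.2514, 0.3023.
2015–19: 0.1956×26.115 + 0.2507×95.742 + 0.2514×374.821 + 0.3023×422.222 = 250.9861 per 1000.
1995: 0.1956×19.399 + 0.2507×75.902 + 0.2514×317.902 + 0.3023×395.421 = 222.2876 per 1000.
Difference = 250.9861 − 222.2876 = 28.6985.

28.7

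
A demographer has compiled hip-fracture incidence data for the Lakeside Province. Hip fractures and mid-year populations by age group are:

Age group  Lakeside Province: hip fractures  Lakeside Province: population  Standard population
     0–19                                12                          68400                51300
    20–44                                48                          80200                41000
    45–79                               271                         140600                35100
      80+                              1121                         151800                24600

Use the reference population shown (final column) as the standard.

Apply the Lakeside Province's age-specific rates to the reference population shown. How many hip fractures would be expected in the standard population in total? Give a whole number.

Age-specific rates per 100000 for the Lakeside Province: 17.54, 59.85, 192.75, 738.47.
Expected hip fractures = Σ (standard pop × age-specific rate ÷ 100000)
= 51300×17.54/100000 + 41000×59.85/100000 + 35100×192.75/100000 + 24600×738.47/100000
= 9.00 + 24.54 + 67.65 + 181.66 = 282.86.

283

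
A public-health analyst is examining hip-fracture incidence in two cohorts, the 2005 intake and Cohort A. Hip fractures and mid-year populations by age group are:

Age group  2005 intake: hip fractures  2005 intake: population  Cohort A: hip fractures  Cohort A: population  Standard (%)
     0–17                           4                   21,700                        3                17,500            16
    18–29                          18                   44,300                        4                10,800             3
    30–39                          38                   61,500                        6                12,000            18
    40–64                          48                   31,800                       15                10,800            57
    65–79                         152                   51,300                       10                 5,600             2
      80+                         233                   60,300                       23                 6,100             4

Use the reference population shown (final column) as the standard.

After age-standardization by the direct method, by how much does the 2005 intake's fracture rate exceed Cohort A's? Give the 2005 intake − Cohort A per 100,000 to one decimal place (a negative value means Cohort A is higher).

Age-specific rates per 100,000 for the 2005 intake: 18.43, 40.63, 61.79, 150.94, 296.30, 386.40.
For Cohort A: 17.14, 37.04, 50.00, 138.89, 178.57, 377.05.
Standard weights: 0.16, 0.03, 0.18, 0.57, 0.02, 0.04.
The 2005 intake: 0.1600×18.43 + 0.0300×40.63 + 0.1800×61.79 + 0.5700×150.94 + 0.0200×296.30 + 0.0400×386.40 = 122.7099 per 100,000.
Cohort A: 0.1600×17.14 + 0.0300×37.04 + 0.1800×50.00 + 0.5700×138.89 + 0.0200×178.57 + 0.0400×377.05 = 110.6740 per 100,000.
Difference = 122.7099 − 110.6740 = 12.0359.

12.0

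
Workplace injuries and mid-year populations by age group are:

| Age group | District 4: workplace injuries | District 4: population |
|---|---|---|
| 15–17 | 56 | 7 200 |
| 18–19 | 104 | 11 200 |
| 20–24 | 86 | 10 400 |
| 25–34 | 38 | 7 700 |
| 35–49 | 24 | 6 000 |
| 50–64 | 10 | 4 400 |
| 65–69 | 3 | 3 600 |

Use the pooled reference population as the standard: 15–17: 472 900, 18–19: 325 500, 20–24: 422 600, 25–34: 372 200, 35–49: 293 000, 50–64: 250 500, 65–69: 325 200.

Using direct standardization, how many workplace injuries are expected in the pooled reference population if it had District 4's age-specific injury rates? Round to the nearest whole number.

14044

Age-specific rates per 10 000 for District 4: 77.78, 92.86, 82.69, 49.35, 40.00, 22.73, 8.33.
Expected workplace injuries = Σ (standard pop × age-specific rate ÷ 10 000)
= 472 900×77.78/10 000 + 325 500×92.86/10 000 + 422 600×82.69/10 000 + 372 200×49.35/10 000 + 293 000×40.00/10 000 + 250 500×22.73/10 000 + 325 200×8.33/10 000
= 3678.11 + 3022.50 + 3494.58 + 1836.83 + 1172.00 + 569.32 + 271.00 = 14044.34.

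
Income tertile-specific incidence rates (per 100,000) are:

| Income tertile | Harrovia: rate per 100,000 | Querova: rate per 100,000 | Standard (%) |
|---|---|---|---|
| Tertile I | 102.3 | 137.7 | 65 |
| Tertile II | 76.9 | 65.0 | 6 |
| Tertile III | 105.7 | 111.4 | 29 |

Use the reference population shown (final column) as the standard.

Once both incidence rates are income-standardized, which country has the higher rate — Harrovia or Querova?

Standard weights: 0.65, 0.06, 0.29.
Harrovia: 0.6500×102.3 + 0.0600×76.9 + 0.2900×105.7 = 101.7620 per 100,000.
Querova: 0.6500×137.7 + 0.0600×65.0 + 0.2900×111.4 = 125.7110 per 100,000.

Querova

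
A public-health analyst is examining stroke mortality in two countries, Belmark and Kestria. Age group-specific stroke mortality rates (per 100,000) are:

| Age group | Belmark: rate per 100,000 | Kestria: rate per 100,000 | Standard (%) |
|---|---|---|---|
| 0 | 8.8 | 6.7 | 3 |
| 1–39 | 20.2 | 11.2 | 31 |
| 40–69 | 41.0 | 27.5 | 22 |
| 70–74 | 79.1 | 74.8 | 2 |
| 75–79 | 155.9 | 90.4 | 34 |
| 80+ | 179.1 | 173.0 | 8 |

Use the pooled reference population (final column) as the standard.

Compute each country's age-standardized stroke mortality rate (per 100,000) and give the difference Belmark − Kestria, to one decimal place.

28.7

Standard weights: 0.03, 0.31, 0.22, 0.02, 0.34, 0.08.
Belmark: 0.0300×8.8 + 0.3100×20.2 + 0.2200×41.0 + 0.0200×79.1 + 0.3400×155.9 + 0.0800×179.1 = 84.4620 per 100,000.
Kestria: 0.0300×6.7 + 0.3100×11.2 + 0.2200×27.5 + 0.0200×74.8 + 0.3400×90.4 + 0.0800×173.0 = 55.7950 per 100,000.
Difference = 84.4620 − 55.7950 = 28.6670.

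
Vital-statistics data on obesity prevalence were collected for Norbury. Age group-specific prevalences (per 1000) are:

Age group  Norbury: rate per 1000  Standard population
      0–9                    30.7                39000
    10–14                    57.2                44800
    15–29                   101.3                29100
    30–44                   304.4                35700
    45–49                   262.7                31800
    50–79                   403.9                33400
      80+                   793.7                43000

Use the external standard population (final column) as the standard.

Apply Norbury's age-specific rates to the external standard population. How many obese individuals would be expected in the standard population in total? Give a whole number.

Expected obese individuals = Σ (standard pop × age-specific rate ÷ 1000)
= 39000×30.7/1000 + 44800×57.2/1000 + 29100×101.3/1000 + 35700×304.4/1000 + 31800×262.7/1000 + 33400×403.9/1000 + 43000×793.7/1000
= 1197.30 + 2562.56 + 2947.83 + 10867.08 + 8353.86 + 13490.26 + 34129.10 = 73547.99.

73548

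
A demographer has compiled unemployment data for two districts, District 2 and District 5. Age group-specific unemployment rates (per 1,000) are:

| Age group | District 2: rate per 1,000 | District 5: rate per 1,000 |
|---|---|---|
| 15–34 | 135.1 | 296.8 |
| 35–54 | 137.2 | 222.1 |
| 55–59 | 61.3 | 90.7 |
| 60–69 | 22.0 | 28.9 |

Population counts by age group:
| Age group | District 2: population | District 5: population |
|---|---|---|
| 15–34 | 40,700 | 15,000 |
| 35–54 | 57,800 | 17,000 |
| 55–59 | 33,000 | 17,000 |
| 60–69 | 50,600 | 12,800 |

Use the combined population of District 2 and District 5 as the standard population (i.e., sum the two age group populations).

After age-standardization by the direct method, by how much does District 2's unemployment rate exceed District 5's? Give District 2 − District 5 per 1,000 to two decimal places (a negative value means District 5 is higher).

-70.79

Combined standard total = 243,900; weights = 0.2284, 0.3067, 0.2050, 0.2599.
District 2: 0.2284×135.1 + 0.3067×137.2 + 0.2050×61.3 + 0.2599×22.0 = 91.2154 per 1,000.
District 5: 0.2284×296.8 + 0.3067×222.1 + 0.2050×90.7 + 0.2599×28.9 = 162.0012 per 1,000.
Difference = 91.2154 − 162.0012 = -70.7859.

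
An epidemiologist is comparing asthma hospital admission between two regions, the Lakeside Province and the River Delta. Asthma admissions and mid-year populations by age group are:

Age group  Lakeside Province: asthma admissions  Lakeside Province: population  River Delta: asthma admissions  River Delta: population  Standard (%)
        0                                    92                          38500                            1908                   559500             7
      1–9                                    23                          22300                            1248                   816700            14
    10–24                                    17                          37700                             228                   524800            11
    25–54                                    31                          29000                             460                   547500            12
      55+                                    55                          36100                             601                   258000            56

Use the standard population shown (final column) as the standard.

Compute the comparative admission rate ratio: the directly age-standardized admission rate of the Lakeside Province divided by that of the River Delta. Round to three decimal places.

0.705

Age-specific rates per 10000 for the Lakeside Province: 23.90, 10.31, 4.51, 10.69, 15.24.
For the River Delta: 34.10, 15.28, 4.34, 8.40, 23.29.
Standard weights: 0.07, 0.14, 0.11, 0.12, 0.56.
The Lakeside Province: 0.0700×23.90 + 0.1400×10.31 + 0.1100×4.51 + 0.1200×10.69 + 0.5600×15.24 = 13.4273 per 10000.
The River Delta: 0.0700×34.10 + 0.1400×15.28 + 0.1100×4.34 + 0.1200×8.40 + 0.5600×23.29 = 19.0575 per 10000.
Ratio = 13.4273 ÷ 19.0575 = 0.70457.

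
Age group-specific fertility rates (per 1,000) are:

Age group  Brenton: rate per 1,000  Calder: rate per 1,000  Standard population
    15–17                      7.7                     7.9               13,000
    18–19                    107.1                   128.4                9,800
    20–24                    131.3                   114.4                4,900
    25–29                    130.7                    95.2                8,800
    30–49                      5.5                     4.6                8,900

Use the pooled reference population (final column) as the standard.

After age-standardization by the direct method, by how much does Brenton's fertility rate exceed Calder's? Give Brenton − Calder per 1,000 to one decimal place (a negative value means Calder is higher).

Standard total = 45,400; weights = 0.2863, 0.2159, 0.1079, 0.1938, 0.1960.
Brenton: 0.2863×7.7 + 0.2159×107.1 + 0.1079×131.3 + 0.1938×130.7 + 0.1960×5.5 = 65.9066 per 1,000.
Calder: 0.2863×7.9 + 0.2159×128.4 + 0.1079×114.4 + 0.1938×95.2 + 0.1960×4.6 = 61.6802 per 1,000.
Difference = 65.9066 − 61.6802 = 4.2264.

4.2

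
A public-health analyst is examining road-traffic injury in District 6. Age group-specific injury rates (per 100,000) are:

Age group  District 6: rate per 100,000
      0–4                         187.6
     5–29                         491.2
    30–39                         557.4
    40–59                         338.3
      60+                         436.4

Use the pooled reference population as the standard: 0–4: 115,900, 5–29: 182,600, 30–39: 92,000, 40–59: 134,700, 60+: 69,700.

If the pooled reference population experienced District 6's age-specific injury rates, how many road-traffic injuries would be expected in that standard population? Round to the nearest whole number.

Expected road-traffic injuries = Σ (standard pop × age-specific rate ÷ 100,000)
= 115,900×187.6/100,000 + 182,600×491.2/100,000 + 92,000×557.4/100,000 + 134,700×338.3/100,000 + 69,700×436.4/100,000
= 217.43 + 896.93 + 512.81 + 455.69 + 304.17 = 2387.03.

2387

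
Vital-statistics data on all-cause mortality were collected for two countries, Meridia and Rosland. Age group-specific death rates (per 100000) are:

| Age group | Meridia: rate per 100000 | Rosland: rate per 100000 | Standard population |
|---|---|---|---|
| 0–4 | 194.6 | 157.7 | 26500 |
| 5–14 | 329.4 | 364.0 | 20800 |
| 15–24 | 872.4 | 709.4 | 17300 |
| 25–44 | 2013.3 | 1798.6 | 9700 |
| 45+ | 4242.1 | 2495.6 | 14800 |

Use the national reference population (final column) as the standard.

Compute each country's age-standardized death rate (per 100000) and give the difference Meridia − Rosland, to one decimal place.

Standard total = 89100; weights = 0.2974, 0.2334, 0.1942, 0.1089, 0.1661.
Meridia: 0.2974×194.6 + 0.2334×329.4 + 0.1942×872.4 + 0.1089×2013.3 + 0.1661×4242.1 = 1227.9801 per 100000.
Rosland: 0.2974×157.7 + 0.2334×364.0 + 0.1942×709.4 + 0.1089×1798.6 + 0.1661×2495.6 = 879.9570 per 100000.
Difference = 1227.9801 − 879.9570 = 348.0231.

348.0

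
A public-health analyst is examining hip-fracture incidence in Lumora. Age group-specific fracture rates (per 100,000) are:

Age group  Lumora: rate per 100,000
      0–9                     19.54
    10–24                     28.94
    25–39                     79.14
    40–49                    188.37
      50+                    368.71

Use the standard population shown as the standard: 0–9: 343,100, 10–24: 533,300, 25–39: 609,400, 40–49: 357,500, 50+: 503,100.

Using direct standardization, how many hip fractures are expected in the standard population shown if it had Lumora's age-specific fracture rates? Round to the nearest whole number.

3232

Expected hip fractures = Σ (standard pop × age-specific rate ÷ 100,000)
= 343,100×19.54/100,000 + 533,300×28.94/100,000 + 609,400×79.14/100,000 + 357,500×188.37/100,000 + 503,100×368.71/100,000
= 67.04 + 154.34 + 482.28 + 673.42 + 1854.98 = 3232.06.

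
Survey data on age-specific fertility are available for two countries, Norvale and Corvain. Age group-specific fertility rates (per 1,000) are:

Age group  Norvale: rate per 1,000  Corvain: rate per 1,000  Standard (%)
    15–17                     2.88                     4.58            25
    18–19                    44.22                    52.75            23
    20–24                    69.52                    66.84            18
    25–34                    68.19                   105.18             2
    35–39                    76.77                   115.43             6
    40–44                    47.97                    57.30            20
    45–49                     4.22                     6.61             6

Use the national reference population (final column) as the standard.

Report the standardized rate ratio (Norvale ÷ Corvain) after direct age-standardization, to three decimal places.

0.849

Standard weights: 0.25, 0.23, 0.18, 0.02, 0.06, 0.20, 0.06.
Norvale: 0.2500×2.88 + 0.2300×44.22 + 0.1800×69.52 + 0.0200×68.19 + 0.0600×76.77 + 0.2000×47.97 + 0.0600×4.22 = 39.2214 per 1,000.
Corvain: 0.2500×4.58 + 0.2300×52.75 + 0.1800×66.84 + 0.0200×105.18 + 0.0600×115.43 + 0.2000×57.30 + 0.0600×6.61 = 46.1947 per 1,000.
Ratio = 39.2214 ÷ 46.1947 = 0.84905.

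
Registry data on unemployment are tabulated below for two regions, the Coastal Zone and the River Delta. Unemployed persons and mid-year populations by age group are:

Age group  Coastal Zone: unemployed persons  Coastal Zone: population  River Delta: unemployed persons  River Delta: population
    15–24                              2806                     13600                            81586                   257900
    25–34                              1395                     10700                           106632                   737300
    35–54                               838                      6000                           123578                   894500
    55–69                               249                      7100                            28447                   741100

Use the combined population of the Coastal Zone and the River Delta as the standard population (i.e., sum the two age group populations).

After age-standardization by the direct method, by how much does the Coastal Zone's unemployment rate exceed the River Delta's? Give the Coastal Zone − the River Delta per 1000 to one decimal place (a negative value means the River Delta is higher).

-15.6

Age-specific rates per 1000 for the Coastal Zone: 206.324, 130.374, 139.667, 35.070.
For the River Delta: 316.347, 144.625, 138.153, 38.385.
Combined standard total = 2668200; weights = 0.1018, 0.2803, 0.3375, 0.2804.
The Coastal Zone: 0.1018×206.324 + 0.2803×130.374 + 0.3375×139.667 + 0.2804×35.070 = 114.5139 per 1000.
The River Delta: 0.1018×316.347 + 0.2803×144.625 + 0.3375×138.153 + 0.2804×38.385 = 130.1230 per 1000.
Difference = 114.5139 − 130.1230 = -15.6091.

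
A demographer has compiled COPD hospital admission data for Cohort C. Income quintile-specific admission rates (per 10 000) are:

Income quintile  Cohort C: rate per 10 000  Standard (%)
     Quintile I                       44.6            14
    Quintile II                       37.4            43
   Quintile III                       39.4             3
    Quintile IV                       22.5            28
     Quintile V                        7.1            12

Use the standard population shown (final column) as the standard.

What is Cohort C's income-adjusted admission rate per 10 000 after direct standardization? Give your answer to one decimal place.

30.7

Standard weights: 0.14, 0.43, 0.03, 0.28, 0.12.
Standardized rate: 0.1400×44.6 + 0.4300×37.4 + 0.0300×39.4 + 0.2800×22.5 + 0.1200×7.1 = 30.6600 per 10 000.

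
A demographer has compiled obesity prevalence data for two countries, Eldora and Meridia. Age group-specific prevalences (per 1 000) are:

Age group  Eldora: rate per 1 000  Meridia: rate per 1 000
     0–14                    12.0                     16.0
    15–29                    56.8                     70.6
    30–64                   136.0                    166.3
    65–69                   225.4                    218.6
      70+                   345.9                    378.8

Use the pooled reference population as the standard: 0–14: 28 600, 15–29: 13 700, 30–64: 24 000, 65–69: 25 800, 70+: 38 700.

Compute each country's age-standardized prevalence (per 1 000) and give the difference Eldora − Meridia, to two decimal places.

-16.27

Standard total = 130 800; weights = 0.2187, 0.1047, 0.1835, 0.1972, 0.2959.
Eldora: 0.2187×12.0 + 0.1047×56.8 + 0.1835×136.0 + 0.1972×225.4 + 0.2959×345.9 = 180.3288 per 1 000.
Meridia: 0.2187×16.0 + 0.1047×70.6 + 0.1835×166.3 + 0.1972×218.6 + 0.2959×378.8 = 196.6014 per 1 000.
Difference = 180.3288 − 196.6014 = -16.2726.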